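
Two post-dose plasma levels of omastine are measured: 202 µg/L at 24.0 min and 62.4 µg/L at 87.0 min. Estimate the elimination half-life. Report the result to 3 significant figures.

k = ln(C₁/C₂) / (t₂ − t₁) = ln(202/62.4) / (87.0 − 24.0)
  = 1.175 / 63.00 = 0.01865 min⁻¹
t½ = ln 2 / k = ln 2 / 0.01865 ≈ 37.2 minutes

37.2 minutes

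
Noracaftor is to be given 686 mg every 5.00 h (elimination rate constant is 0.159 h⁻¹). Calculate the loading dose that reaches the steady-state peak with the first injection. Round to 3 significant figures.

1250 mg

Accumulation ratio R = 1 / (1 − e^(−kτ)) = 1 / (1 − e^(−0.1590×5.00)) = 1 / (1 − 0.4516) = 1.823
Loading dose = maintenance dose × R = 686 × 1.823 ≈ 1250 mg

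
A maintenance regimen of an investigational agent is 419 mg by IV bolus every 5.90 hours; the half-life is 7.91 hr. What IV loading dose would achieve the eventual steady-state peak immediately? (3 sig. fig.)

1040 mg

k = ln 2 / 7.91 = 0.08763 hr⁻¹
Accumulation ratio R = 1 / (1 − e^(−kτ)) = 1 / (1 − e^(−0.08763×5.90)) = 1 / (1 − 0.5963) = 2.477
Loading dose = maintenance dose × R = 419 × 2.477 ≈ 1040 mg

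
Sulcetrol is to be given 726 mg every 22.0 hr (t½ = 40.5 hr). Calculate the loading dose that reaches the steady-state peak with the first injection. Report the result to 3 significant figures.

k = ln 2 / 40.5 = 0.01711 hr⁻¹
Accumulation ratio R = 1 / (1 − e^(−kτ)) = 1 / (1 − e^(−0.01711×22.0)) = 1 / (1 − 0.6862) = 3.187
Loading dose = maintenance dose × R = 726 × 3.187 ≈ 2310 mg

2310 mg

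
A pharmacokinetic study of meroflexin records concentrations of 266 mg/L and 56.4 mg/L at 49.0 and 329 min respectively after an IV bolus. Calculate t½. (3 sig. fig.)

k = ln(C₁/C₂) / (t₂ − t₁) = ln(266/56.4) / (329 − 49.0)
  = 1.551 / 280.0 = 0.005539 min⁻¹
t½ = ln 2 / k = ln 2 / 0.005539 ≈ 125 minutes

125 minutes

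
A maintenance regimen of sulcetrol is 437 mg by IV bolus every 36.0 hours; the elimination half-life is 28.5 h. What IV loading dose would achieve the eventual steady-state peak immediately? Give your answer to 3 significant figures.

749 mg

k = ln 2 / 28.5 = 0.02432 h⁻¹
Accumulation ratio R = 1 / (1 − e^(−kτ)) = 1 / (1 − e^(−0.02432×36.0)) = 1 / (1 − 0.4166) = 1.714
Loading dose = maintenance dose × R = 437 × 1.714 ≈ 749 mg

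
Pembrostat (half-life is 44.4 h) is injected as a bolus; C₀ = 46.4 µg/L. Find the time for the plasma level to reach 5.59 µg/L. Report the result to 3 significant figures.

k = ln 2 / 44.4 = 0.01561 h⁻¹
C(t) = C₀ e^(−kt)  ⇒  t = ln(C₀/C) / k
t = ln(46.4/5.59) / 0.01561 = 2.116 / 0.01561 ≈ 136 hours

136 hours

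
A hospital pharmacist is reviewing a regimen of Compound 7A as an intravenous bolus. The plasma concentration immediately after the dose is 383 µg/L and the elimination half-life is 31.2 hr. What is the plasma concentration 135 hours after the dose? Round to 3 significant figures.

k = ln 2 / 31.2 = 0.02222 hr⁻¹
C(t) = C₀ e^(−kt) = 383 × e^(−0.02222 × 135) = 383 × e^(−2.999) = 383 × 0.04983 ≈ 19.1 µg/L

19.1 µg/L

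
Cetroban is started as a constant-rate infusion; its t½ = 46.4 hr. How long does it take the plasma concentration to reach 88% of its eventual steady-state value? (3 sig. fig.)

142 hours

k = ln 2 / 46.4 = 0.01494 hr⁻¹
f = 1 − e^(−kt)  ⇒  t = −ln(1 − f) / k
t = −ln(1 − 0.88) / 0.01494 = 2.120 / 0.01494 ≈ 142 hours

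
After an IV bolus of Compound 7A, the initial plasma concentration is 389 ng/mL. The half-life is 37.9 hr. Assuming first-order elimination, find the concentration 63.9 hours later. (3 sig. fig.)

k = ln 2 / 37.9 = 0.01829 hr⁻¹
C(t) = C₀ e^(−kt) = 389 × e^(−0.01829 × 63.9) = 389 × e^(−1.169) = 389 × 0.3108 ≈ 121 ng/mL

121 ng/mL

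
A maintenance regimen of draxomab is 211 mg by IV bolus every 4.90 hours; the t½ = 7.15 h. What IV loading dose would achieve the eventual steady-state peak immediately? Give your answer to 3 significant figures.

558 mg

k = ln 2 / 7.15 = 0.09694 h⁻¹
Accumulation ratio R = 1 / (1 − e^(−kτ)) = 1 / (1 − e^(−0.09694×4.90)) = 1 / (1 − 0.6219) = 2.645
Loading dose = maintenance dose × R = 211 × 2.645 ≈ 558 mg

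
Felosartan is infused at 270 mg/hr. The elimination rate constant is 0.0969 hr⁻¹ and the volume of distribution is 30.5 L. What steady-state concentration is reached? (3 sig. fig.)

91.4 mg/L

CL = k · V = 0.0969 × 30.5 = 2.955 L/hr
Css = rate / CL = 270 / 2.955 ≈ 91.4 mg/L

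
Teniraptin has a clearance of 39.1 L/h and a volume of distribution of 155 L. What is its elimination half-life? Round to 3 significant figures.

2.75 hours

k = CL / V = 39.1 / 155 = 0.2523 h⁻¹
t½ = ln 2 / k = ln 2 / 0.2523 ≈ 2.75 hours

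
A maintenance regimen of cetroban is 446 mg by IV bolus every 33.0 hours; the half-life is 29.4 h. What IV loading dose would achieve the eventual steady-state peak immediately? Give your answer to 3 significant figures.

k = ln 2 / 29.4 = 0.02358 h⁻¹
Accumulation ratio R = 1 / (1 − e^(−kτ)) = 1 / (1 − e^(−0.02358×33.0)) = 1 / (1 − 0.4593) = 1.850
Loading dose = maintenance dose × R = 446 × 1.850 ≈ 825 mg

825 mg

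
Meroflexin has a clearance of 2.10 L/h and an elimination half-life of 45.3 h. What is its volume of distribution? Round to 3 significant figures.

137 L

k = ln 2 / t½ = ln 2 / 45.3 = 0.01530 h⁻¹
V = CL / k = 2.10 / 0.01530 ≈ 137 L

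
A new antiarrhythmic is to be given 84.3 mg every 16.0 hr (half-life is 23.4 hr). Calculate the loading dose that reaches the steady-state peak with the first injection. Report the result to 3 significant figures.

223 mg

k = ln 2 / 23.4 = 0.02962 hr⁻¹
Accumulation ratio R = 1 / (1 − e^(−kτ)) = 1 / (1 − e^(−0.02962×16.0)) = 1 / (1 − 0.6225) = 2.649
Loading dose = maintenance dose × R = 84.3 × 2.649 ≈ 223 mg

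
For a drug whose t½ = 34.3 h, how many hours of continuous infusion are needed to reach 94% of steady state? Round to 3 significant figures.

139 hours

k = ln 2 / 34.3 = 0.02021 h⁻¹
f = 1 − e^(−kt)  ⇒  t = −ln(1 − f) / k
t = −ln(1 − 0.94) / 0.02021 = 2.813 / 0.02021 ≈ 139 hours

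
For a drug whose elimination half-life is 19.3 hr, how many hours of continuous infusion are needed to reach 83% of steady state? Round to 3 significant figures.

49.3 hours

k = ln 2 / 19.3 = 0.03591 hr⁻¹
f = 1 − e^(−kt)  ⇒  t = −ln(1 − f) / k
t = −ln(1 − 0.83) / 0.03591 = 1.772 / 0.03591 ≈ 49.3 hours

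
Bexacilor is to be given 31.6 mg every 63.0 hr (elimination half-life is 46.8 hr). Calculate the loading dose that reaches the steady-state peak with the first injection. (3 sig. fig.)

52.1 mg

k = ln 2 / 46.8 = 0.01481 hr⁻¹
Accumulation ratio R = 1 / (1 − e^(−kτ)) = 1 / (1 − e^(−0.01481×63.0)) = 1 / (1 − 0.3933) = 1.648
Loading dose = maintenance dose × R = 31.6 × 1.648 ≈ 52.1 mg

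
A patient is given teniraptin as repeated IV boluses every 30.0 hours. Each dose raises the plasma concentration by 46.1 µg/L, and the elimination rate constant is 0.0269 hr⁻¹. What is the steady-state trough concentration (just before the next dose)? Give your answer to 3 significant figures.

Fraction remaining after one interval: e^(−kτ) = e^(−0.02690 × 30.0) = 0.4462
R = 1 / (1 − 0.4462) = 1.806
Css,max = 46.1 × 1.806 = 83.24 µg/L
Css,min = Css,max × e^(−kτ) = 83.24 × 0.4462 ≈ 37.1 µg/L

37.1 µg/L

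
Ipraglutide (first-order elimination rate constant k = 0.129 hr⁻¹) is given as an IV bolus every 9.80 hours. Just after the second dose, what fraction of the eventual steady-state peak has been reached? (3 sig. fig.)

0.920

f_n = 1 − e^(−nkτ) = 1 − e^(−2 × 0.1290 × 9.80) = 1 − e^(−2.528) = 1 − 0.07979 ≈ 0.920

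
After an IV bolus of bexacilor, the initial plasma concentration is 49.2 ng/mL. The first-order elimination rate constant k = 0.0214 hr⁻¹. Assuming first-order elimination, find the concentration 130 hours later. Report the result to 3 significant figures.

C(t) = C₀ e^(−kt) = 49.2 × e^(−0.02140 × 130) = 49.2 × e^(−2.782) = 49.2 × 0.06191 ≈ 3.05 ng/mL

3.05 ng/mL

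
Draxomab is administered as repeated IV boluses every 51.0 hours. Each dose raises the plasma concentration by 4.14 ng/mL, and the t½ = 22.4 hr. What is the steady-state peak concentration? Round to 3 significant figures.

k = ln 2 / 22.4 = 0.03094 hr⁻¹
Fraction remaining after one interval: e^(−kτ) = e^(−0.03094 × 51.0) = 0.2064
R = 1 / (1 − 0.2064) = 1.260
Css,max = 4.14 × 1.260 ≈ 5.22 ng/mL

5.22 ng/mL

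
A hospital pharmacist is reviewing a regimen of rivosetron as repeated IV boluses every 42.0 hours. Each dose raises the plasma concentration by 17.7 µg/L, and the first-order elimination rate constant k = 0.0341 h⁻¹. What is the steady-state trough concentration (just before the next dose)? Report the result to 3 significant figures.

5.55 µg/L

Fraction remaining after one interval: e^(−kτ) = e^(−0.03410 × 42.0) = 0.2388
R = 1 / (1 − 0.2388) = 1.314
Css,max = 17.7 × 1.314 = 23.25 µg/L
Css,min = Css,max × e^(−kτ) = 23.25 × 0.2388 ≈ 5.55 µg/L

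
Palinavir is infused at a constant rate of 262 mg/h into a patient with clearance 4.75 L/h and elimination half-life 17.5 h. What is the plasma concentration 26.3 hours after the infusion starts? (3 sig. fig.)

Css = rate / CL = 262 / 4.75 = 55.16 mg/L
k = ln 2 / 17.5 = 0.03961 h⁻¹
C(t) = Css (1 − e^(−kt)) = 55.16 × (1 − e^(−1.042)) = 55.16 × 0.6471 ≈ 35.7 mg/L

35.7 mg/L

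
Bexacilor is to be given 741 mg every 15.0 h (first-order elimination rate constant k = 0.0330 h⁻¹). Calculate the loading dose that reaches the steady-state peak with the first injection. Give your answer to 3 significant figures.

Accumulation ratio R = 1 / (1 − e^(−kτ)) = 1 / (1 − e^(−0.03300×15.0)) = 1 / (1 − 0.6096) = 2.561
Loading dose = maintenance dose × R = 741 × 2.561 ≈ 1900 mg

1900 mg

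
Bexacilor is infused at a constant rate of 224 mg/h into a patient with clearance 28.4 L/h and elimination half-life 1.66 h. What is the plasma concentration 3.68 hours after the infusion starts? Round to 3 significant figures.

Css = rate / CL = 224 / 28.4 = 7.887 mg/L
k = ln 2 / 1.66 = 0.4176 h⁻¹
C(t) = Css (1 − e^(−kt)) = 7.887 × (1 − e^(−1.537)) = 7.887 × 0.7849 ≈ 6.19 mg/L

6.19 mg/L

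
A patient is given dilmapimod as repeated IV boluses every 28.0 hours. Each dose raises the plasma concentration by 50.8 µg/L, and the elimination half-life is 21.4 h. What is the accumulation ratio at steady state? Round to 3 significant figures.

1.68

k = ln 2 / 21.4 = 0.03239 h⁻¹
Fraction remaining after one interval: e^(−kτ) = e^(−0.03239 × 28.0) = 0.4038
R = 1 / (1 − 0.4038) = 1 / 0.5962 ≈ 1.68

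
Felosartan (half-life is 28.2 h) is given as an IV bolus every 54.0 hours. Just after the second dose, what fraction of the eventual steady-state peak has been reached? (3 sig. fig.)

0.930

k = ln 2 / 28.2 = 0.02458 h⁻¹
f_n = 1 − e^(−nkτ) = 1 − e^(−2 × 0.02458 × 54.0) = 1 − e^(−2.655) = 1 − 0.07033 ≈ 0.930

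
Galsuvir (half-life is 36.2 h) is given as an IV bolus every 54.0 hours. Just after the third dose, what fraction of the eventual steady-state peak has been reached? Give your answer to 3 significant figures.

k = ln 2 / 36.2 = 0.01915 h⁻¹
f_n = 1 − e^(−nkτ) = 1 − e^(−3 × 0.01915 × 54.0) = 1 − e^(−3.102) = 1 − 0.04496 ≈ 0.955

0.955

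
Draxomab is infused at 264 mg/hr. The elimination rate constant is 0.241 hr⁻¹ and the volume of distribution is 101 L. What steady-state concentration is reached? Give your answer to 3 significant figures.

CL = k · V = 0.241 × 101 = 24.34 L/hr
Css = rate / CL = 264 / 24.34 ≈ 10.8 mg/L

10.8 mg/L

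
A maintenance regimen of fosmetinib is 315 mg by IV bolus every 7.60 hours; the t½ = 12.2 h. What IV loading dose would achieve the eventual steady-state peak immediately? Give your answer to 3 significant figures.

898 mg

k = ln 2 / 12.2 = 0.05682 h⁻¹
Accumulation ratio R = 1 / (1 − e^(−kτ)) = 1 / (1 − e^(−0.05682×7.60)) = 1 / (1 − 0.6493) = 2.852
Loading dose = maintenance dose × R = 315 × 2.852 ≈ 898 mg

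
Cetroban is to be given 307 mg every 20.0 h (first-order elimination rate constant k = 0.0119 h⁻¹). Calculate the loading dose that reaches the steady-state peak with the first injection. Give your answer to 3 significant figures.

Accumulation ratio R = 1 / (1 − e^(−kτ)) = 1 / (1 − e^(−0.01190×20.0)) = 1 / (1 − 0.7882) = 4.721
Loading dose = maintenance dose × R = 307 × 4.721 ≈ 1450 mg

1450 mg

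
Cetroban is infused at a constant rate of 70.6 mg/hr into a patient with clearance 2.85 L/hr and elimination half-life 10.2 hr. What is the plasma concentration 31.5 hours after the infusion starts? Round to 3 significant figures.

21.9 mg/L

Css = rate / CL = 70.6 / 2.85 = 24.77 mg/L
k = ln 2 / 10.2 = 0.06796 hr⁻¹
C(t) = Css (1 − e^(−kt)) = 24.77 × (1 − e^(−2.141)) = 24.77 × 0.8824 ≈ 21.9 mg/L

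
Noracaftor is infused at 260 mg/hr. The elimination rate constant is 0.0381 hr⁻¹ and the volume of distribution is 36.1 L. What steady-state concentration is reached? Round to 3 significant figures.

CL = k · V = 0.0381 × 36.1 = 1.375 L/hr
Css = rate / CL = 260 / 1.375 ≈ 189 mg/L

189 mg/L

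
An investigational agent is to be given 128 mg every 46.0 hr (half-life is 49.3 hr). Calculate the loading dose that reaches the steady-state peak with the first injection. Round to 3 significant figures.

269 mg

k = ln 2 / 49.3 = 0.01406 hr⁻¹
Accumulation ratio R = 1 / (1 − e^(−kτ)) = 1 / (1 − e^(−0.01406×46.0)) = 1 / (1 − 0.5237) = 2.100
Loading dose = maintenance dose × R = 128 × 2.100 ≈ 269 mg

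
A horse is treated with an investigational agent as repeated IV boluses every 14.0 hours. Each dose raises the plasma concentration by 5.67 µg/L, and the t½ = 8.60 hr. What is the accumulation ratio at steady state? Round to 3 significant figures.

1.48

k = ln 2 / 8.60 = 0.08060 hr⁻¹
Fraction remaining after one interval: e^(−kτ) = e^(−0.08060 × 14.0) = 0.3236
R = 1 / (1 − 0.3236) = 1 / 0.6764 ≈ 1.48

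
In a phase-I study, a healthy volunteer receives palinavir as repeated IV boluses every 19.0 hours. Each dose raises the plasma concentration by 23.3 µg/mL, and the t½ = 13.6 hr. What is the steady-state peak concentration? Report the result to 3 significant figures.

k = ln 2 / 13.6 = 0.05097 hr⁻¹
Fraction remaining after one interval: e^(−kτ) = e^(−0.05097 × 19.0) = 0.3797
R = 1 / (1 − 0.3797) = 1.612
Css,max = 23.3 × 1.612 ≈ 37.6 µg/mL

37.6 µg/mL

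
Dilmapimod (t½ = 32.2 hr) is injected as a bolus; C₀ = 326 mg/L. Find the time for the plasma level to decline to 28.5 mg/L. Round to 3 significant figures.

k = ln 2 / 32.2 = 0.02153 hr⁻¹
C(t) = C₀ e^(−kt)  ⇒  t = ln(C₀/C) / k
t = ln(326/28.5) / 0.02153 = 2.437 / 0.02153 ≈ 113 hours

113 hours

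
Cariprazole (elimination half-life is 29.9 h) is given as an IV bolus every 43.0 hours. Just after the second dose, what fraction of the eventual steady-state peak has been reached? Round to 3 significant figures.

0.864

k = ln 2 / 29.9 = 0.02318 h⁻¹
f_n = 1 − e^(−nkτ) = 1 − e^(−2 × 0.02318 × 43.0) = 1 − e^(−1.994) = 1 − 0.1362 ≈ 0.864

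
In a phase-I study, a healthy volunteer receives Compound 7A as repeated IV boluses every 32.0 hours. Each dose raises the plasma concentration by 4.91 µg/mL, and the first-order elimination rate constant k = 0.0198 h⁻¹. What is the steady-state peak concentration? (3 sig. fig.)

Fraction remaining after one interval: e^(−kτ) = e^(−0.01980 × 32.0) = 0.5307
R = 1 / (1 − 0.5307) = 2.131
Css,max = 4.91 × 2.131 ≈ 10.5 µg/mL

10.5 µg/mL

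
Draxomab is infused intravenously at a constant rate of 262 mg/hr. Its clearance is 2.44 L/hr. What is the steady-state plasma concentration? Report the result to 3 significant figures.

Css = infusion rate / CL = 262 / 2.44 ≈ 107 mg/L

107 mg/L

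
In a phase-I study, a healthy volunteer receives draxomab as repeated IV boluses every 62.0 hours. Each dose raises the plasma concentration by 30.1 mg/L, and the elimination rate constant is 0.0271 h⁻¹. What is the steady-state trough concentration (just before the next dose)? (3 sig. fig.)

Fraction remaining after one interval: e^(−kτ) = e^(−0.02710 × 62.0) = 0.1863
R = 1 / (1 − 0.1863) = 1.229
Css,max = 30.1 × 1.229 = 36.99 mg/L
Css,min = Css,max × e^(−kτ) = 36.99 × 0.1863 ≈ 6.89 mg/L

6.89 mg/L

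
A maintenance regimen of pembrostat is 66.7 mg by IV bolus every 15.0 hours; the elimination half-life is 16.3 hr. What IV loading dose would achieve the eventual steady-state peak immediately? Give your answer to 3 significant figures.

141 mg

k = ln 2 / 16.3 = 0.04252 hr⁻¹
Accumulation ratio R = 1 / (1 − e^(−kτ)) = 1 / (1 − e^(−0.04252×15.0)) = 1 / (1 − 0.5284) = 2.121
Loading dose = maintenance dose × R = 66.7 × 2.121 ≈ 141 mg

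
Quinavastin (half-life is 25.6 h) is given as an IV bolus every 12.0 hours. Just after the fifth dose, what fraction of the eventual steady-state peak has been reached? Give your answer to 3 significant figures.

k = ln 2 / 25.6 = 0.02708 h⁻¹
f_n = 1 − e^(−nkτ) = 1 − e^(−5 × 0.02708 × 12.0) = 1 − e^(−1.625) = 1 − 0.1970 ≈ 0.803

0.803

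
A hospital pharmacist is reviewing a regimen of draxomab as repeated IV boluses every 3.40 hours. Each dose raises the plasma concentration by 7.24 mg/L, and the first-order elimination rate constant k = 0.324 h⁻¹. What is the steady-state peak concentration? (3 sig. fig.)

Fraction remaining after one interval: e^(−kτ) = e^(−0.3240 × 3.40) = 0.3323
R = 1 / (1 − 0.3323) = 1.498
Css,max = 7.24 × 1.498 ≈ 10.8 mg/L

10.8 mg/L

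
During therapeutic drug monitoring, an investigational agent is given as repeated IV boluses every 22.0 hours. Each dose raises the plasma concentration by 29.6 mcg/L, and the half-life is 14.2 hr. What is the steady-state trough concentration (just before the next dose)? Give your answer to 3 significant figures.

k = ln 2 / 14.2 = 0.04881 hr⁻¹
Fraction remaining after one interval: e^(−kτ) = e^(−0.04881 × 22.0) = 0.3417
R = 1 / (1 − 0.3417) = 1.519
Css,max = 29.6 × 1.519 = 44.96 mcg/L
Css,min = Css,max × e^(−kτ) = 44.96 × 0.3417 ≈ 15.4 mcg/L

15.4 mcg/L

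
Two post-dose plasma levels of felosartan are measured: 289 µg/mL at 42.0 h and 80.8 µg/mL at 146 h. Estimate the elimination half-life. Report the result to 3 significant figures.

56.6 hours

k = ln(C₁/C₂) / (t₂ − t₁) = ln(289/80.8) / (146 − 42.0)
  = 1.274 / 104.0 = 0.01225 h⁻¹
t½ = ln 2 / k = ln 2 / 0.01225 ≈ 56.6 hours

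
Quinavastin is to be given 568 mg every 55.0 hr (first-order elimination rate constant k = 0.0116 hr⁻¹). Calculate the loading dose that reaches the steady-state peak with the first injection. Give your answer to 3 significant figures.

1200 mg

Accumulation ratio R = 1 / (1 − e^(−kτ)) = 1 / (1 − e^(−0.01160×55.0)) = 1 / (1 − 0.5283) = 2.120
Loading dose = maintenance dose × R = 568 × 2.120 ≈ 1200 mg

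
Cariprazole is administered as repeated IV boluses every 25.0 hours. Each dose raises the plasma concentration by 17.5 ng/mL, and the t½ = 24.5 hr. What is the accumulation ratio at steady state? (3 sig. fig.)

k = ln 2 / 24.5 = 0.02829 hr⁻¹
Fraction remaining after one interval: e^(−kτ) = e^(−0.02829 × 25.0) = 0.4930
R = 1 / (1 − 0.4930) = 1 / 0.5070 ≈ 1.97

1.97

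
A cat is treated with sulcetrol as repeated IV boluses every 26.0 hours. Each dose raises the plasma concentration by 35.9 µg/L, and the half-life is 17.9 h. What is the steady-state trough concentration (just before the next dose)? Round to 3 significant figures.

20.7 µg/L

k = ln 2 / 17.9 = 0.03872 h⁻¹
Fraction remaining after one interval: e^(−kτ) = e^(−0.03872 × 26.0) = 0.3654
R = 1 / (1 − 0.3654) = 1.576
Css,max = 35.9 × 1.576 = 56.57 µg/L
Css,min = Css,max × e^(−kτ) = 56.57 × 0.3654 ≈ 20.7 µg/L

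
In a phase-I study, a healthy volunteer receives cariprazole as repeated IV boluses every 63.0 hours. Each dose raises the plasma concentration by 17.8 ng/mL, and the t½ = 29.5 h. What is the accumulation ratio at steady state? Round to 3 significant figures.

1.29

k = ln 2 / 29.5 = 0.02350 h⁻¹
Fraction remaining after one interval: e^(−kτ) = e^(−0.02350 × 63.0) = 0.2276
R = 1 / (1 − 0.2276) = 1 / 0.7724 ≈ 1.29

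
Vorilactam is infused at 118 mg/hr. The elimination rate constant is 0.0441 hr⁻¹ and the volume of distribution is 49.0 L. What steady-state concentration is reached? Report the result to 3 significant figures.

CL = k · V = 0.0441 × 49.0 = 2.161 L/hr
Css = rate / CL = 118 / 2.161 ≈ 54.6 µg/mL

54.6 µg/mL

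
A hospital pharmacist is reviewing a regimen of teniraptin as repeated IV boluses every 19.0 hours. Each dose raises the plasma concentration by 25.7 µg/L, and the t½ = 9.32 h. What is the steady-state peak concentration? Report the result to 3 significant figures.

k = ln 2 / 9.32 = 0.07437 h⁻¹
Fraction remaining after one interval: e^(−kτ) = e^(−0.07437 × 19.0) = 0.2434
R = 1 / (1 − 0.2434) = 1.322
Css,max = 25.7 × 1.322 ≈ 34.0 µg/L

34.0 µg/L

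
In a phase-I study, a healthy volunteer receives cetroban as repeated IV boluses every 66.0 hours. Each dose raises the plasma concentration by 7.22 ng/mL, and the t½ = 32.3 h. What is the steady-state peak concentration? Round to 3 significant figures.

9.53 ng/mL

k = ln 2 / 32.3 = 0.02146 h⁻¹
Fraction remaining after one interval: e^(−kτ) = e^(−0.02146 × 66.0) = 0.2426
R = 1 / (1 − 0.2426) = 1.320
Css,max = 7.22 × 1.320 ≈ 9.53 ng/mL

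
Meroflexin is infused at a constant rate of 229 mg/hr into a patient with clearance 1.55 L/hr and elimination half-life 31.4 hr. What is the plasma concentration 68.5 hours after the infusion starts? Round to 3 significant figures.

115 mg/L

Css = rate / CL = 229 / 1.55 = 147.7 mg/L
k = ln 2 / 31.4 = 0.02207 hr⁻¹
C(t) = Css (1 − e^(−kt)) = 147.7 × (1 − e^(−1.512)) = 147.7 × 0.7796 ≈ 115 mg/L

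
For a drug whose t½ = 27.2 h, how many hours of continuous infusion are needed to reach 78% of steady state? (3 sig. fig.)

k = ln 2 / 27.2 = 0.02548 h⁻¹
f = 1 − e^(−kt)  ⇒  t = −ln(1 − f) / k
t = −ln(1 − 0.78) / 0.02548 = 1.514 / 0.02548 ≈ 59.4 hours

59.4 hours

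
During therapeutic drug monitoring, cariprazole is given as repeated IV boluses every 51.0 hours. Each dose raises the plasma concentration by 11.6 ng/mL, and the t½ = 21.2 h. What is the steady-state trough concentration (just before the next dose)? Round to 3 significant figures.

k = ln 2 / 21.2 = 0.03270 h⁻¹
Fraction remaining after one interval: e^(−kτ) = e^(−0.03270 × 51.0) = 0.1887
R = 1 / (1 − 0.1887) = 1.233
Css,max = 11.6 × 1.233 = 14.30 ng/mL
Css,min = Css,max × e^(−kτ) = 14.30 × 0.1887 ≈ 2.70 ng/mL

2.70 ng/mL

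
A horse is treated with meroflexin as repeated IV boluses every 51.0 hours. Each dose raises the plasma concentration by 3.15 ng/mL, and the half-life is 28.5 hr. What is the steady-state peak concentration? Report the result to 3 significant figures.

k = ln 2 / 28.5 = 0.02432 hr⁻¹
Fraction remaining after one interval: e^(−kτ) = e^(−0.02432 × 51.0) = 0.2893
R = 1 / (1 − 0.2893) = 1.407
Css,max = 3.15 × 1.407 ≈ 4.43 ng/mL

4.43 ng/mL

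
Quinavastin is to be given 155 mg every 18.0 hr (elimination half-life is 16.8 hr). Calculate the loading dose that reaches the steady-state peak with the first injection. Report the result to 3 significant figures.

296 mg

k = ln 2 / 16.8 = 0.04126 hr⁻¹
Accumulation ratio R = 1 / (1 − e^(−kτ)) = 1 / (1 − e^(−0.04126×18.0)) = 1 / (1 − 0.4758) = 1.908
Loading dose = maintenance dose × R = 155 × 1.908 ≈ 296 mg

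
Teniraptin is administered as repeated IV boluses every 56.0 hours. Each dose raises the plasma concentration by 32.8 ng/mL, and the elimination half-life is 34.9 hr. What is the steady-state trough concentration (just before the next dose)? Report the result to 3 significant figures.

16.1 ng/mL

k = ln 2 / 34.9 = 0.01986 hr⁻¹
Fraction remaining after one interval: e^(−kτ) = e^(−0.01986 × 56.0) = 0.3288
R = 1 / (1 − 0.3288) = 1.490
Css,max = 32.8 × 1.490 = 48.87 ng/mL
Css,min = Css,max × e^(−kτ) = 48.87 × 0.3288 ≈ 16.1 ng/mL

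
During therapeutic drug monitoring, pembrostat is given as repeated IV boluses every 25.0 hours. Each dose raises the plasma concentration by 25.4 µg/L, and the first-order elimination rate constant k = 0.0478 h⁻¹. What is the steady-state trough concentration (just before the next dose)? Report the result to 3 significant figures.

Fraction remaining after one interval: e^(−kτ) = e^(−0.04780 × 25.0) = 0.3027
R = 1 / (1 − 0.3027) = 1.434
Css,max = 25.4 × 1.434 = 36.43 µg/L
Css,min = Css,max × e^(−kτ) = 36.43 × 0.3027 ≈ 11.0 µg/L

11.0 µg/L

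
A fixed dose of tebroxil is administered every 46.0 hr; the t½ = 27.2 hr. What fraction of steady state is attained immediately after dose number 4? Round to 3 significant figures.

k = ln 2 / 27.2 = 0.02548 hr⁻¹
f_n = 1 − e^(−nkτ) = 1 − e^(−4 × 0.02548 × 46.0) = 1 − e^(−4.689) = 1 − 0.009196 ≈ 0.991

0.991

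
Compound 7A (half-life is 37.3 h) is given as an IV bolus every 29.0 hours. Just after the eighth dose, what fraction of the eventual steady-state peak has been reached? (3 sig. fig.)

k = ln 2 / 37.3 = 0.01858 h⁻¹
f_n = 1 − e^(−nkτ) = 1 − e^(−8 × 0.01858 × 29.0) = 1 − e^(−4.311) = 1 − 0.01342 ≈ 0.987

0.987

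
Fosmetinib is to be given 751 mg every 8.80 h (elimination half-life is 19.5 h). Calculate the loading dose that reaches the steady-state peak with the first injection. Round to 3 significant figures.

k = ln 2 / 19.5 = 0.03555 h⁻¹
Accumulation ratio R = 1 / (1 − e^(−kτ)) = 1 / (1 − e^(−0.03555×8.80)) = 1 / (1 − 0.7314) = 3.723
Loading dose = maintenance dose × R = 751 × 3.723 ≈ 2800 mg

2800 mg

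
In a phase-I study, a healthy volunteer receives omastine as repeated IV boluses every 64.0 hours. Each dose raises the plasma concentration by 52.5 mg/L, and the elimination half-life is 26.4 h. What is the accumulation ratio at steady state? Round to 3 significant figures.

k = ln 2 / 26.4 = 0.02626 h⁻¹
Fraction remaining after one interval: e^(−kτ) = e^(−0.02626 × 64.0) = 0.1863
R = 1 / (1 − 0.1863) = 1 / 0.8137 ≈ 1.23

1.23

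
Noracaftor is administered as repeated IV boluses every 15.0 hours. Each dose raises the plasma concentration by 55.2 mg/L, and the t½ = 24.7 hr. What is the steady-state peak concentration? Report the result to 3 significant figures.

161 mg/L

k = ln 2 / 24.7 = 0.02806 hr⁻¹
Fraction remaining after one interval: e^(−kτ) = e^(−0.02806 × 15.0) = 0.6564
R = 1 / (1 − 0.6564) = 2.911
Css,max = 55.2 × 2.911 ≈ 161 mg/L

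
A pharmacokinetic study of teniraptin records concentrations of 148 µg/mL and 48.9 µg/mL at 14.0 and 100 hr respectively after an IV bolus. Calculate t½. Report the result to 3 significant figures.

k = ln(C₁/C₂) / (t₂ − t₁) = ln(148/48.9) / (100 − 14.0)
  = 1.107 / 86.00 = 0.01288 hr⁻¹
t½ = ln 2 / k = ln 2 / 0.01288 ≈ 53.8 hours

53.8 hours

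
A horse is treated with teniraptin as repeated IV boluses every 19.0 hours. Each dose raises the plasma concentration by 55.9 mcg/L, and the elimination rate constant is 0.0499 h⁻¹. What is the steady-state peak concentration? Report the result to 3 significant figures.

Fraction remaining after one interval: e^(−kτ) = e^(−0.04990 × 19.0) = 0.3875
R = 1 / (1 − 0.3875) = 1.633
Css,max = 55.9 × 1.633 ≈ 91.3 mcg/L

91.3 mcg/L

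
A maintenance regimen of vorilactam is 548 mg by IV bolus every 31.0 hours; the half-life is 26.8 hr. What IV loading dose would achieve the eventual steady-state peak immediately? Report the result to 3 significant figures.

k = ln 2 / 26.8 = 0.02586 hr⁻¹
Accumulation ratio R = 1 / (1 − e^(−kτ)) = 1 / (1 − e^(−0.02586×31.0)) = 1 / (1 − 0.4485) = 1.813
Loading dose = maintenance dose × R = 548 × 1.813 ≈ 994 mg

994 mg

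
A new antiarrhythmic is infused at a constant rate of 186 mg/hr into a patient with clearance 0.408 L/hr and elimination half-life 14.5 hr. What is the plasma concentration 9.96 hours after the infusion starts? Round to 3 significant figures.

Css = rate / CL = 186 / 0.408 = 455.9 mg/L
k = ln 2 / 14.5 = 0.04780 hr⁻¹
C(t) = Css (1 − e^(−kt)) = 455.9 × (1 − e^(−0.4761)) = 455.9 × 0.3788 ≈ 173 mg/L

173 mg/L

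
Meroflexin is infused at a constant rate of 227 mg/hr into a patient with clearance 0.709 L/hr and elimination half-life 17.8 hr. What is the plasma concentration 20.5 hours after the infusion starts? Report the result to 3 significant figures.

Css = rate / CL = 227 / 0.709 = 320.2 mg/L
k = ln 2 / 17.8 = 0.03894 hr⁻¹
C(t) = Css (1 − e^(−kt)) = 320.2 × (1 − e^(−0.7983)) = 320.2 × 0.5499 ≈ 176 mg/L

176 mg/L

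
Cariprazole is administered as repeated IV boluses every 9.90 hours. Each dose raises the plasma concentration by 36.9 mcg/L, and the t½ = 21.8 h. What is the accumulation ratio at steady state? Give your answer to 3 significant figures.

3.70

k = ln 2 / 21.8 = 0.03180 h⁻¹
Fraction remaining after one interval: e^(−kτ) = e^(−0.03180 × 9.90) = 0.7300
R = 1 / (1 − 0.7300) = 1 / 0.2700 ≈ 3.70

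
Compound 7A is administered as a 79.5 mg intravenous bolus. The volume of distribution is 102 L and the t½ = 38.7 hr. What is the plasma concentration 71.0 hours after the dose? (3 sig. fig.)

0.219 mg/L

C₀ = dose / V = 79.5 / 102 = 0.7794 mg/L
k = ln 2 / 38.7 = 0.01791 hr⁻¹
C(t) = C₀ e^(−kt) = 0.7794 × e^(−0.01791 × 71.0) = 0.7794 × e^(−1.272) = 0.7794 × 0.2804 ≈ 0.219 mg/L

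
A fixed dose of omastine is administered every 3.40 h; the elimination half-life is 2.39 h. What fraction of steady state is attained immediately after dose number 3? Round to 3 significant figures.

0.948

k = ln 2 / 2.39 = 0.2900 h⁻¹
f_n = 1 − e^(−nkτ) = 1 − e^(−3 × 0.2900 × 3.40) = 1 − e^(−2.958) = 1 − 0.05191 ≈ 0.948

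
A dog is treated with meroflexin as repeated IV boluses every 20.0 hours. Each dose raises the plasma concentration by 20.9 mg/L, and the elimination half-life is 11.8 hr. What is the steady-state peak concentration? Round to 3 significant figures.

30.2 mg/L

k = ln 2 / 11.8 = 0.05874 hr⁻¹
Fraction remaining after one interval: e^(−kτ) = e^(−0.05874 × 20.0) = 0.3089
R = 1 / (1 − 0.3089) = 1.447
Css,max = 20.9 × 1.447 ≈ 30.2 mg/L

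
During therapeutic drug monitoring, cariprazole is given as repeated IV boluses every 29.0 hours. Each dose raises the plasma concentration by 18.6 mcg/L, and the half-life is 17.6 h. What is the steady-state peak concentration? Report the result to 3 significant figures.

k = ln 2 / 17.6 = 0.03938 h⁻¹
Fraction remaining after one interval: e^(−kτ) = e^(−0.03938 × 29.0) = 0.3191
R = 1 / (1 − 0.3191) = 1.469
Css,max = 18.6 × 1.469 ≈ 27.3 mcg/L

27.3 mcg/L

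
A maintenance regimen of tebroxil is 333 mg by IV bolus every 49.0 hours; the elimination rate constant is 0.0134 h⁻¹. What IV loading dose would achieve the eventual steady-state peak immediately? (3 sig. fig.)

692 mg

Accumulation ratio R = 1 / (1 − e^(−kτ)) = 1 / (1 − e^(−0.01340×49.0)) = 1 / (1 − 0.5186) = 2.077
Loading dose = maintenance dose × R = 333 × 2.077 ≈ 692 mg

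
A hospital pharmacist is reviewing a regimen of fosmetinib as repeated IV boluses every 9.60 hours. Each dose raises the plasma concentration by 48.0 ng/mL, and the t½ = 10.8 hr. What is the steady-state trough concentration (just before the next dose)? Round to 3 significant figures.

k = ln 2 / 10.8 = 0.06418 hr⁻¹
Fraction remaining after one interval: e^(−kτ) = e^(−0.06418 × 9.60) = 0.5400
R = 1 / (1 − 0.5400) = 2.174
Css,max = 48.0 × 2.174 = 104.4 ng/mL
Css,min = Css,max × e^(−kτ) = 104.4 × 0.5400 ≈ 56.4 ng/mL

56.4 ng/mL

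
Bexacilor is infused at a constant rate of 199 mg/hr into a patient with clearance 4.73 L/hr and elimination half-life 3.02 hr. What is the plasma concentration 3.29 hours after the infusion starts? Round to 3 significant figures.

Css = rate / CL = 199 / 4.73 = 42.07 mg/L
k = ln 2 / 3.02 = 0.2295 hr⁻¹
C(t) = Css (1 − e^(−kt)) = 42.07 × (1 − e^(−0.7551)) = 42.07 × 0.5300 ≈ 22.3 mg/L

22.3 mg/L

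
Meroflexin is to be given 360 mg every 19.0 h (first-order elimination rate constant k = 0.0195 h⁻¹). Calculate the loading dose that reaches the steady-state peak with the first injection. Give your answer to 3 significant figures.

Accumulation ratio R = 1 / (1 − e^(−kτ)) = 1 / (1 − e^(−0.01950×19.0)) = 1 / (1 − 0.6904) = 3.230
Loading dose = maintenance dose × R = 360 × 3.230 ≈ 1160 mg

1160 mg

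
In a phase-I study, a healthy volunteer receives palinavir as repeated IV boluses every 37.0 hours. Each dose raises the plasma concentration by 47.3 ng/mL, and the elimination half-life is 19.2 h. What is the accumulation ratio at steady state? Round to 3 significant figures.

k = ln 2 / 19.2 = 0.03610 h⁻¹
Fraction remaining after one interval: e^(−kτ) = e^(−0.03610 × 37.0) = 0.2630
R = 1 / (1 − 0.2630) = 1 / 0.7370 ≈ 1.36

1.36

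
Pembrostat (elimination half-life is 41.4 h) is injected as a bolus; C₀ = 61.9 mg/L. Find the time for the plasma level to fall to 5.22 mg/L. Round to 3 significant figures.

148 hours

k = ln 2 / 41.4 = 0.01674 h⁻¹
C(t) = C₀ e^(−kt)  ⇒  t = ln(C₀/C) / k
t = ln(61.9/5.22) / 0.01674 = 2.473 / 0.01674 ≈ 148 hours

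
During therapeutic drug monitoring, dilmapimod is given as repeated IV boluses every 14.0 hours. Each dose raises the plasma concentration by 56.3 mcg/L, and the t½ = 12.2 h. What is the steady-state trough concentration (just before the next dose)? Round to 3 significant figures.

46.3 mcg/L

k = ln 2 / 12.2 = 0.05682 h⁻¹
Fraction remaining after one interval: e^(−kτ) = e^(−0.05682 × 14.0) = 0.4514
R = 1 / (1 − 0.4514) = 1.823
Css,max = 56.3 × 1.823 = 102.6 mcg/L
Css,min = Css,max × e^(−kτ) = 102.6 × 0.4514 ≈ 46.3 mcg/L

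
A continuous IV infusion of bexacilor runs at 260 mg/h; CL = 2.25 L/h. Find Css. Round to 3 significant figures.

116 mg/L

Css = infusion rate / CL = 260 / 2.25 ≈ 116 mg/L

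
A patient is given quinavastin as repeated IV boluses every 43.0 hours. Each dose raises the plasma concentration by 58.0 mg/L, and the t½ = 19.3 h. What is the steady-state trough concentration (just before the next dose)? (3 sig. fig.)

15.7 mg/L

k = ln 2 / 19.3 = 0.03591 h⁻¹
Fraction remaining after one interval: e^(−kτ) = e^(−0.03591 × 43.0) = 0.2135
R = 1 / (1 − 0.2135) = 1.271
Css,max = 58.0 × 1.271 = 73.74 mg/L
Css,min = Css,max × e^(−kτ) = 73.74 × 0.2135 ≈ 15.7 mg/L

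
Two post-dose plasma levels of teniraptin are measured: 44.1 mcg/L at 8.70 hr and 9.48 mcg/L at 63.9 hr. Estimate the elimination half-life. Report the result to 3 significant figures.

k = ln(C₁/C₂) / (t₂ − t₁) = ln(44.1/9.48) / (63.9 − 8.70)
  = 1.537 / 55.20 = 0.02785 hr⁻¹
t½ = ln 2 / k = ln 2 / 0.02785 ≈ 24.9 hours

24.9 hours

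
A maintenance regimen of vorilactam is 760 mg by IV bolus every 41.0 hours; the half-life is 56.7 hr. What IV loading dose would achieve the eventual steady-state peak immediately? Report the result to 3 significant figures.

1930 mg

k = ln 2 / 56.7 = 0.01222 hr⁻¹
Accumulation ratio R = 1 / (1 − e^(−kτ)) = 1 / (1 − e^(−0.01222×41.0)) = 1 / (1 − 0.6058) = 2.537
Loading dose = maintenance dose × R = 760 × 2.537 ≈ 1930 mg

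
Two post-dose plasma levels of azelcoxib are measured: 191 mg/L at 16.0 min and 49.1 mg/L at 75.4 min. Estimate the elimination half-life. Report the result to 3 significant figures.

30.3 minutes

k = ln(C₁/C₂) / (t₂ − t₁) = ln(191/49.1) / (75.4 − 16.0)
  = 1.358 / 59.40 = 0.02287 min⁻¹
t½ = ln 2 / k = ln 2 / 0.02287 ≈ 30.3 minutes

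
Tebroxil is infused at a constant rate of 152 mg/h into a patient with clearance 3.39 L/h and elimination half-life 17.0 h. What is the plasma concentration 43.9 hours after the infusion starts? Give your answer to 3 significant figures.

37.4 mg/L

Css = rate / CL = 152 / 3.39 = 44.84 mg/L
k = ln 2 / 17.0 = 0.04077 h⁻¹
C(t) = Css (1 − e^(−kt)) = 44.84 × (1 − e^(−1.790)) = 44.84 × 0.8330 ≈ 37.4 mg/L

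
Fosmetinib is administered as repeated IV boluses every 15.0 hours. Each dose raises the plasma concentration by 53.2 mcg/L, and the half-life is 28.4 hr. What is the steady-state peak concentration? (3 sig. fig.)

174 mcg/L

k = ln 2 / 28.4 = 0.02441 hr⁻¹
Fraction remaining after one interval: e^(−kτ) = e^(−0.02441 × 15.0) = 0.6934
R = 1 / (1 − 0.6934) = 3.262
Css,max = 53.2 × 3.262 ≈ 174 mcg/L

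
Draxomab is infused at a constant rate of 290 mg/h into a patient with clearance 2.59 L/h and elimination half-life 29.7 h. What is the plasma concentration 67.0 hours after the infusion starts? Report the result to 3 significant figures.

Css = rate / CL = 290 / 2.59 = 112.0 µg/mL
k = ln 2 / 29.7 = 0.02334 h⁻¹
C(t) = Css (1 − e^(−kt)) = 112.0 × (1 − e^(−1.564)) = 112.0 × 0.7906 ≈ 88.5 µg/mL

88.5 µg/mL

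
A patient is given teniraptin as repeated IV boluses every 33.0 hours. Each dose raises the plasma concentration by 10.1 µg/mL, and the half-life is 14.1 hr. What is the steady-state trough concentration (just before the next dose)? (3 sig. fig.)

2.48 µg/mL

k = ln 2 / 14.1 = 0.04916 hr⁻¹
Fraction remaining after one interval: e^(−kτ) = e^(−0.04916 × 33.0) = 0.1975
R = 1 / (1 − 0.1975) = 1.246
Css,max = 10.1 × 1.246 = 12.58 µg/mL
Css,min = Css,max × e^(−kτ) = 12.58 × 0.1975 ≈ 2.48 µg/mL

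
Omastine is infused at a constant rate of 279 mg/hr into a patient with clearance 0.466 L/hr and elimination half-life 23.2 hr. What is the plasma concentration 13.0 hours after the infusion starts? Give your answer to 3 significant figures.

Css = rate / CL = 279 / 0.466 = 598.7 µg/mL
k = ln 2 / 23.2 = 0.02988 hr⁻¹
C(t) = Css (1 − e^(−kt)) = 598.7 × (1 − e^(−0.3884)) = 598.7 × 0.3219 ≈ 193 µg/mL

193 µg/mL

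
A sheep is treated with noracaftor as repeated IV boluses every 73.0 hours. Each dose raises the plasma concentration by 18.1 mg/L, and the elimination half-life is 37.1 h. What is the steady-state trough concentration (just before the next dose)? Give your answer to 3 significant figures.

6.22 mg/L

k = ln 2 / 37.1 = 0.01868 h⁻¹
Fraction remaining after one interval: e^(−kτ) = e^(−0.01868 × 73.0) = 0.2557
R = 1 / (1 − 0.2557) = 1.343
Css,max = 18.1 × 1.343 = 24.32 mg/L
Css,min = Css,max × e^(−kτ) = 24.32 × 0.2557 ≈ 6.22 mg/L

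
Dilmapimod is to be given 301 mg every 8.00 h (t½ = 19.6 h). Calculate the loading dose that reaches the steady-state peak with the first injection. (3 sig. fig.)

k = ln 2 / 19.6 = 0.03536 h⁻¹
Accumulation ratio R = 1 / (1 − e^(−kτ)) = 1 / (1 − e^(−0.03536×8.00)) = 1 / (1 − 0.7536) = 4.058
Loading dose = maintenance dose × R = 301 × 4.058 ≈ 1220 mg

1220 mg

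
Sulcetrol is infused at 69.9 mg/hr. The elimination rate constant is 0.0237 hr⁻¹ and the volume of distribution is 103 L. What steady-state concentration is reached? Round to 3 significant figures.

CL = k · V = 0.0237 × 103 = 2.441 L/hr
Css = rate / CL = 69.9 / 2.441 ≈ 28.6 mg/L

28.6 mg/L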